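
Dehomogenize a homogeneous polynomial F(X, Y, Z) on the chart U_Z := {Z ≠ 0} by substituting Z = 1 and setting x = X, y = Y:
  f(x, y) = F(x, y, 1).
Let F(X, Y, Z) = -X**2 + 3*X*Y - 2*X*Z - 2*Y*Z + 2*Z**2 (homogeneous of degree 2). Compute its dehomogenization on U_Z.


f(x, y) = -x**2 + 3*x*y - 2*x - 2*y + 2

On U_Z we set Z = 1. Each monomial c·X^i·Y^j·Z^k in F becomes c·x^i·y^j·1^k = c·x^i·y^j.
Substituting Z = 1: F(X, Y, 1) = -x**2 + 3*x*y - 2*x - 2*y + 2.
Note: deg(f) ≤ deg(F) = 2; strict inequality happens when F is divisible by Z (lost terms).


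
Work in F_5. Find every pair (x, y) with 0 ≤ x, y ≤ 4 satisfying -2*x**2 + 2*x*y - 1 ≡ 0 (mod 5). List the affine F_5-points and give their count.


Affine F_5-points: {(1, 4), (2, 1), (3, 4), (4, 1)}; count = 4.

For each of the 25 pairs (x, y) ∈ F_5², evaluate f(x, y) mod 5. Record the zeros.
  x = 0: [0↦4, 1↦4, 2↦4, 3↦4, 4↦4]  zeros at y ∈ ∅
  x = 1: [0↦2, 1↦4, 2↦1, 3↦3, 4↦0]  zeros at y ∈ {4}
  x = 2: [0↦1, 1↦0, 2↦4, 3↦3, 4↦2]  zeros at y ∈ {1}
  x = 3: [0↦1, 1↦2, 2↦3, 3↦4, 4↦0]  zeros at y ∈ {4}
  x = 4: [0↦2, 1↦0, 2↦3, 3↦1, 4↦4]  zeros at y ∈ {1}
Collecting zeros: affine points = {(1, 4), (2, 1), (3, 4), (4, 1)}.
Total count |C(F_5)_aff| = 4.


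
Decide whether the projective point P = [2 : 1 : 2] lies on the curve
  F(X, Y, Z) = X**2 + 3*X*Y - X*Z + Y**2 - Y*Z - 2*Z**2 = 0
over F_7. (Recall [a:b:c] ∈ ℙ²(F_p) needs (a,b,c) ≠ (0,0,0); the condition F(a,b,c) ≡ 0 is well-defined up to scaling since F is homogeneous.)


F(2,1,2) ≡ 4 (mod 7); P is NOT on the curve.

Evaluate F(2, 1, 2) term-by-term (mod 7).
  X**2 ↦ 1·4·1·1 = 4
  3*X*Y ↦ 3·2·1·1 = 6
  -X*Z ↦ -1·2·1·2 = -4
  Y**2 ↦ 1·1·1·1 = 1
  -Y*Z ↦ -1·1·1·2 = -2
  -2*Z**2 ↦ -2·1·1·4 = -8
Sum: F(2, 1, 2) = (4) + (6) + (-4) + (1) + (-2) + (-8) = -3.
Reducing mod 7: -3 ≡ 4 (mod 7).
Since F(a, b, c) ≡ 4 ≠ 0 (mod 7), P does NOT lie on the curve.


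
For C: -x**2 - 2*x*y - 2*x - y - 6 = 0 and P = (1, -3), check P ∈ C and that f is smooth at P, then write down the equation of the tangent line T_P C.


Tangent line at P: 2*x - 3*y - 11 = 0.

Step 1: f(1, -3) = 0, so P lies on C.
Step 2: partial derivatives
  f_x(x, y) = -2*x - 2*y - 2, f_y(x, y) = -2*x - 1.
  f_x(P) = 2, f_y(P) = -3 (gradient nonzero, so P is smooth).
Step 3: tangent line at P: 2·(x − 1) + -3·(y − -3) = 0.
Expanding: 2*x - 3*y - 11 = 0.


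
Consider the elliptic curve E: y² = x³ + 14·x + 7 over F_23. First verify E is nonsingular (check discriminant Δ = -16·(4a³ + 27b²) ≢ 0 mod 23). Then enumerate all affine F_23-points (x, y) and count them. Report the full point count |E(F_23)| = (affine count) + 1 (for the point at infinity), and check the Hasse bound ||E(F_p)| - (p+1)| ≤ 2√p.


Affine points = {(4, 9), (4, 14), (5, 8), (5, 15), (6, 10), (6, 13), (14, 7), (14, 16), (15, 2), (15, 21), (16, 7), (16, 16), (17, 11), (17, 12), (19, 5), (19, 18)}; affine count = 16; |E(F_23)| = 17.

Discriminant check: Δ ∝ 4a³ + 27b² = 4·14³ + 27·7² = 4·2744 + 27·49 ≡ 17 (mod 23). Nonzero ⇒ E is nonsingular.
For each x ∈ F_23, compute rhs = x³ + 14·x + 7 mod 23, then count y ∈ F_23 with y² ≡ rhs.
  x = 0: rhs = 7, matching y values: none (0 points).
  x = 1: rhs = 22, matching y values: none (0 points).
  x = 2: rhs = 20, matching y values: none (0 points).
  x = 3: rhs = 7, matching y values: none (0 points).
  x = 4: rhs = 12, matching y values: 9, 14 (2 points).
  x = 5: rhs = 18, matching y values: 8, 15 (2 points).
  x = 6: rhs = 8, matching y values: 10, 13 (2 points).
  x = 7: rhs = 11, matching y values: none (0 points).
  x = 8: rhs = 10, matching y values: none (0 points).
  x = 9: rhs = 11, matching y values: none (0 points).
  x = 10: rhs = 20, matching y values: none (0 points).
  x = 11: rhs = 20, matching y values: none (0 points).
  x = 12: rhs = 17, matching y values: none (0 points).
  x = 13: rhs = 17, matching y values: none (0 points).
  x = 14: rhs = 3, matching y values: 7, 16 (2 points).
  x = 15: rhs = 4, matching y values: 2, 21 (2 points).
  x = 16: rhs = 3, matching y values: 7, 16 (2 points).
  x = 17: rhs = 6, matching y values: 11, 12 (2 points).
  x = 18: rhs = 19, matching y values: none (0 points).
  x = 19: rhs = 2, matching y values: 5, 18 (2 points).
  x = 20: rhs = 7, matching y values: none (0 points).
  x = 21: rhs = 17, matching y values: none (0 points).
  x = 22: rhs = 15, matching y values: none (0 points).
Total affine count: 16.
Full point count |E(F_23)| = 16 + 1 = 17.
Hasse bound: |17 − (23+1)| = |-7| = 7 ≤ 2√23 ≈ 9.5917 ✓.


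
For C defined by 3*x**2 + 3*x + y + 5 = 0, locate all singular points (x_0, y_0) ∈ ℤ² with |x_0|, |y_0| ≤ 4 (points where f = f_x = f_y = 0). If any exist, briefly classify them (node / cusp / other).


No singular points in the scanned grid; C is smooth there.

Compute partial derivatives:
  f_x = 6*x + 3.
  f_y = 1.
f_y = 1 is a nonzero constant, so f_y never vanishes: no point (x, y) can satisfy f = f_x = f_y = 0. In particular no (x, y) ∈ {−4, ..., 4}² is singular; the curve is smooth.


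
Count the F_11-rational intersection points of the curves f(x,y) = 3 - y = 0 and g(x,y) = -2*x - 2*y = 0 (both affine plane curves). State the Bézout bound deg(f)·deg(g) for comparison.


Common zeros: {(8, 3)}; count = 1; Bézout bound = 1.

deg(f) = 1, deg(g) = 1, so Bézout bound = 1.
Scan x ∈ F_11. For each x, list the y ∈ F_11 with f(x, y) ≡ 0 and those with g(x, y) ≡ 0 (mod 11); the common zeros in that column are the intersection.
  x = 0: f ≡ 0 at y ∈ {3}; g ≡ 0 at y ∈ {0}; common: ∅.
  x = 1: f ≡ 0 at y ∈ {3}; g ≡ 0 at y ∈ {10}; common: ∅.
  x = 2: f ≡ 0 at y ∈ {3}; g ≡ 0 at y ∈ {9}; common: ∅.
  x = 3: f ≡ 0 at y ∈ {3}; g ≡ 0 at y ∈ {8}; common: ∅.
  x = 4: f ≡ 0 at y ∈ {3}; g ≡ 0 at y ∈ {7}; common: ∅.
  x = 5: f ≡ 0 at y ∈ {3}; g ≡ 0 at y ∈ {6}; common: ∅.
  x = 6: f ≡ 0 at y ∈ {3}; g ≡ 0 at y ∈ {5}; common: ∅.
  x = 7: f ≡ 0 at y ∈ {3}; g ≡ 0 at y ∈ {4}; common: ∅.
  x = 8: f ≡ 0 at y ∈ {3}; g ≡ 0 at y ∈ {3}; common: {3}.
  x = 9: f ≡ 0 at y ∈ {3}; g ≡ 0 at y ∈ {2}; common: ∅.
  x = 10: f ≡ 0 at y ∈ {3}; g ≡ 0 at y ∈ {1}; common: ∅.
Collecting: common zeros = {(8, 3)}, so the count is 1.
Comparison with the Bézout bound: 1 ≤ 1 = deg(f)·deg(g), as expected for curves with no common component (the bound is attained).


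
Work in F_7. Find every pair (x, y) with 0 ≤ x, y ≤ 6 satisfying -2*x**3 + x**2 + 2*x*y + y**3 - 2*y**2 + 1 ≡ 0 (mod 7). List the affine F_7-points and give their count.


Affine F_7-points: {(0, 1), (1, 0), (2, 5), (5, 0), (6, 2), (6, 3), (6, 4)}; count = 7.

For each of the 49 pairs (x, y) ∈ F_7², evaluate f(x, y) mod 7. Record the zeros.
  x = 0: [0↦1, 1↦0, 2↦1, 3↦3, 4↦5, 5↦6, 6↦5]  zeros at y ∈ {1}
  x = 1: [0↦0, 1↦1, 2↦4, 3↦1, 4↦5, 5↦1, 6↦2]  zeros at y ∈ {0}
  x = 2: [0↦3, 1↦6, 2↦4, 3↦3, 4↦2, 5↦0, 6↦3]  zeros at y ∈ {5}
  x = 3: [0↦5, 1↦3, 2↦3, 3↦4, 4↦5, 5↦5, 6↦3]  zeros at y ∈ ∅
  x = 4: [0↦1, 1↦1, 2↦3, 3↦6, 4↦2, 5↦4, 6↦4]  zeros at y ∈ ∅
  x = 5: [0↦0, 1↦2, 2↦6, 3↦4, 4↦2, 5↦6, 6↦1]  zeros at y ∈ {0}
  x = 6: [0↦4, 1↦1, 2↦0, 3↦0, 4↦0, 5↦6, 6↦3]  zeros at y ∈ {2, 3, 4}
Collecting zeros: affine points = {(0, 1), (1, 0), (2, 5), (5, 0), (6, 2), (6, 3), (6, 4)}.
Total count |C(F_7)_aff| = 7.


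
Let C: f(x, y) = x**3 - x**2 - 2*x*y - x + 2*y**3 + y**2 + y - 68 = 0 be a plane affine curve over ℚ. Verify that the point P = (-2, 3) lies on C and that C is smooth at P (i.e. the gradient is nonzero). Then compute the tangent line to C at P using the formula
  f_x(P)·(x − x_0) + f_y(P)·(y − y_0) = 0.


Tangent line at P: 9*x + 65*y - 177 = 0.

Step 1: f(-2, 3) = 0, so P lies on C.
Step 2: partial derivatives
  f_x(x, y) = 3*x**2 - 2*x - 2*y - 1, f_y(x, y) = -2*x + 6*y**2 + 2*y + 1.
  f_x(P) = 9, f_y(P) = 65 (gradient nonzero, so P is smooth).
Step 3: tangent line at P: 9·(x − -2) + 65·(y − 3) = 0.
Expanding: 9*x + 65*y - 177 = 0.


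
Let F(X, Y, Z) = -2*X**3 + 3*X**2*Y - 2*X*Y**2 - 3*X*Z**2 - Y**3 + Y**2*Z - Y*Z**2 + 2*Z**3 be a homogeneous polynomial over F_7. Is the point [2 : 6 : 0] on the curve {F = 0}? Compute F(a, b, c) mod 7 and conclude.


F(2,6,0) ≡ 4 (mod 7); P is NOT on the curve.

Evaluate F(2, 6, 0) term-by-term (mod 7).
  -2*X**3 ↦ -2·8·1·1 = -16
  3*X**2*Y ↦ 3·4·6·1 = 72
  -2*X*Y**2 ↦ -2·2·36·1 = -144
  -3*X*Z**2 ↦ -3·2·1·0 = 0
  -Y**3 ↦ -1·1·216·1 = -216
  Y**2*Z ↦ 1·1·36·0 = 0
  -Y*Z**2 ↦ -1·1·6·0 = 0
  2*Z**3 ↦ 2·1·1·0 = 0
Sum: F(2, 6, 0) = (-16) + (72) + (-144) + (0) + (-216) + (0) + (0) + (0) = -304.
Reducing mod 7: -304 ≡ 4 (mod 7).
Since F(a, b, c) ≡ 4 ≠ 0 (mod 7), P does NOT lie on the curve.


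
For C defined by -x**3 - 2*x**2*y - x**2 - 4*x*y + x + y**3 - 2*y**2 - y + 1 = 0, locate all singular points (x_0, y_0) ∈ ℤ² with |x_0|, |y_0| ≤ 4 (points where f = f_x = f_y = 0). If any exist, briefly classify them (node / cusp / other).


Singular points: {(-1, 1)}; classification: cusp.

Compute partial derivatives:
  f_x = -3*x**2 - 4*x*y - 2*x - 4*y + 1.
  f_y = -2*x**2 - 4*x + 3*y**2 - 4*y - 1.
Scan x_0 ∈ {−4, ..., 4}. For each x_0, f_y(x_0, y) is a polynomial in y; find its integer roots y ∈ {−4, ..., 4}, then test f_x and f at those candidates.
  x = -4: f_y(-4, y) = 3*y**2 - 4*y - 17; no integer root y with |y| ≤ 4.
  x = -3: f_y(-3, y) = 3*y**2 - 4*y - 7; vanishes at y ∈ {-1}. (-3, -1): f_x = -28 ≠ 0.
  x = -2: f_y(-2, y) = 3*y**2 - 4*y - 1; no integer root y with |y| ≤ 4.
  x = -1: f_y(-1, y) = 3*y**2 - 4*y + 1; vanishes at y ∈ {1}. (-1, 1): f_x = 0, f = 0 — SINGULAR.
  x = 0: f_y(0, y) = 3*y**2 - 4*y - 1; no integer root y with |y| ≤ 4.
  x = 1: f_y(1, y) = 3*y**2 - 4*y - 7; vanishes at y ∈ {-1}. (1, -1): f_x = 4 ≠ 0.
  x = 2: f_y(2, y) = 3*y**2 - 4*y - 17; no integer root y with |y| ≤ 4.
  x = 3: f_y(3, y) = 3*y**2 - 4*y - 31; no integer root y with |y| ≤ 4.
  x = 4: f_y(4, y) = 3*y**2 - 4*y - 49; no integer root y with |y| ≤ 4.
Only singular point on the grid: (-1, 1).
Classify: substitute x = -1 + u, y = 1 + v and expand: f = -u**3 - 2*u**2*v + v**3 + v**2.
No constant or linear terms (consistent with a singular point). Quadratic part: v**2. Cubic part: -u**3 - 2*u**2*v + v**3.
The quadratic part v**2 is a perfect square, so there is a single (double) tangent line v = 0, i.e. y = 1. Restricting the cubic part to that line (v = 0) leaves -u**3 ≠ 0, so f is not divisible by v and the branch is v² ≈ u**3 to lowest order — this is a cusp.
Classification: cusp.


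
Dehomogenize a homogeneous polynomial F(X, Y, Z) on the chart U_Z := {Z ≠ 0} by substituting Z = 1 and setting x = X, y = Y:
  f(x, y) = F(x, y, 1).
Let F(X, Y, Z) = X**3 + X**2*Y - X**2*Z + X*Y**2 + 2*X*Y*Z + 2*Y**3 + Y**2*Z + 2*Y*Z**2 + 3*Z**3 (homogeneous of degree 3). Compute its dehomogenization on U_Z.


f(x, y) = x**3 + x**2*y - x**2 + x*y**2 + 2*x*y + 2*y**3 + y**2 + 2*y + 3

On U_Z we set Z = 1. Each monomial c·X^i·Y^j·Z^k in F becomes c·x^i·y^j·1^k = c·x^i·y^j.
Substituting Z = 1: F(X, Y, 1) = x**3 + x**2*y - x**2 + x*y**2 + 2*x*y + 2*y**3 + y**2 + 2*y + 3.
Note: deg(f) ≤ deg(F) = 3; strict inequality happens when F is divisible by Z (lost terms).


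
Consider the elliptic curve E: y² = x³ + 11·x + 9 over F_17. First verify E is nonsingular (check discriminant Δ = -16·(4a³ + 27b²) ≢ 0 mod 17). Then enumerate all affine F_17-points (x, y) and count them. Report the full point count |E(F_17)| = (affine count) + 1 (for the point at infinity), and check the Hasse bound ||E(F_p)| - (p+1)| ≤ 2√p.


Affine points = {(0, 3), (0, 14), (1, 2), (1, 15), (3, 1), (3, 16), (4, 7), (4, 10), (5, 6), (5, 11), (6, 6), (6, 11), (7, 2), (7, 15), (9, 2), (9, 15), (11, 4), (11, 13), (12, 4), (12, 13), (14, 0), (15, 8), (15, 9)}; affine count = 23; |E(F_17)| = 24.

Discriminant check: Δ ∝ 4a³ + 27b² = 4·11³ + 27·9² = 4·1331 + 27·81 ≡ 14 (mod 17). Nonzero ⇒ E is nonsingular.
For each x ∈ F_17, compute rhs = x³ + 11·x + 9 mod 17, then count y ∈ F_17 with y² ≡ rhs.
  x = 0: rhs = 9, matching y values: 3, 14 (2 points).
  x = 1: rhs = 4, matching y values: 2, 15 (2 points).
  x = 2: rhs = 5, matching y values: none (0 points).
  x = 3: rhs = 1, matching y values: 1, 16 (2 points).
  x = 4: rhs = 15, matching y values: 7, 10 (2 points).
  x = 5: rhs = 2, matching y values: 6, 11 (2 points).
  x = 6: rhs = 2, matching y values: 6, 11 (2 points).
  x = 7: rhs = 4, matching y values: 2, 15 (2 points).
  x = 8: rhs = 14, matching y values: none (0 points).
  x = 9: rhs = 4, matching y values: 2, 15 (2 points).
  x = 10: rhs = 14, matching y values: none (0 points).
  x = 11: rhs = 16, matching y values: 4, 13 (2 points).
  x = 12: rhs = 16, matching y values: 4, 13 (2 points).
  x = 13: rhs = 3, matching y values: none (0 points).
  x = 14: rhs = 0, matching y values: 0 (1 points).
  x = 15: rhs = 13, matching y values: 8, 9 (2 points).
  x = 16: rhs = 14, matching y values: none (0 points).
Total affine count: 23.
Full point count |E(F_17)| = 23 + 1 = 24.
Hasse bound: |24 − (17+1)| = |6| = 6 ≤ 2√17 ≈ 8.2462 ✓.


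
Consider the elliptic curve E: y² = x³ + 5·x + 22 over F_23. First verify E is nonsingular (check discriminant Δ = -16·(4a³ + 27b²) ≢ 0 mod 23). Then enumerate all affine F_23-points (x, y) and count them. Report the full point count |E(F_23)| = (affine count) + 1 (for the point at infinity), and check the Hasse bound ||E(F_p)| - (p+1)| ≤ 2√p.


Affine points = {(3, 8), (3, 15), (7, 3), (7, 20), (12, 4), (12, 19), (16, 9), (16, 14), (17, 11), (17, 12), (20, 7), (20, 16), (21, 2), (21, 21), (22, 4), (22, 19)}; affine count = 16; |E(F_23)| = 17.

Discriminant check: Δ ∝ 4a³ + 27b² = 4·5³ + 27·22² = 4·125 + 27·484 ≡ 21 (mod 23). Nonzero ⇒ E is nonsingular.
For each x ∈ F_23, compute rhs = x³ + 5·x + 22 mod 23, then count y ∈ F_23 with y² ≡ rhs.
  x = 0: rhs = 22, matching y values: none (0 points).
  x = 1: rhs = 5, matching y values: none (0 points).
  x = 2: rhs = 17, matching y values: none (0 points).
  x = 3: rhs = 18, matching y values: 8, 15 (2 points).
  x = 4: rhs = 14, matching y values: none (0 points).
  x = 5: rhs = 11, matching y values: none (0 points).
  x = 6: rhs = 15, matching y values: none (0 points).
  x = 7: rhs = 9, matching y values: 3, 20 (2 points).
  x = 8: rhs = 22, matching y values: none (0 points).
  x = 9: rhs = 14, matching y values: none (0 points).
  x = 10: rhs = 14, matching y values: none (0 points).
  x = 11: rhs = 5, matching y values: none (0 points).
  x = 12: rhs = 16, matching y values: 4, 19 (2 points).
  x = 13: rhs = 7, matching y values: none (0 points).
  x = 14: rhs = 7, matching y values: none (0 points).
  x = 15: rhs = 22, matching y values: none (0 points).
  x = 16: rhs = 12, matching y values: 9, 14 (2 points).
  x = 17: rhs = 6, matching y values: 11, 12 (2 points).
  x = 18: rhs = 10, matching y values: none (0 points).
  x = 19: rhs = 7, matching y values: none (0 points).
  x = 20: rhs = 3, matching y values: 7, 16 (2 points).
  x = 21: rhs = 4, matching y values: 2, 21 (2 points).
  x = 22: rhs = 16, matching y values: 4, 19 (2 points).
Total affine count: 16.
Full point count |E(F_23)| = 16 + 1 = 17.
Hasse bound: |17 − (23+1)| = |-7| = 7 ≤ 2√23 ≈ 9.5917 ✓.


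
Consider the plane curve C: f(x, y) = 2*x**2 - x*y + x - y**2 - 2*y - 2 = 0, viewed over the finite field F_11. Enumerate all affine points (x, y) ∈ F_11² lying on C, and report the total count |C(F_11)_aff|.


Affine F_11-points: {(2, 8), (2, 10), (6, 5), (6, 9), (7, 5), (7, 8), (8, 2), (8, 10), (9, 2), (9, 9)}; count = 10.

For each of the 121 pairs (x, y) ∈ F_11², evaluate f(x, y) mod 11. Record the zeros.
  x = 0: [0↦9, 1↦6, 2↦1, 3↦5, 4↦7, 5↦7, 6↦5, 7↦1, 8↦6, 9↦9, 10↦10]  zeros at y ∈ ∅
  x = 1: [0↦1, 1↦8, 2↦2, 3↦5, 4↦6, 5↦5, 6↦2, 7↦8, 8↦1, 9↦3, 10↦3]  zeros at y ∈ ∅
  x = 2: [0↦8, 1↦3, 2↦7, 3↦9, 4↦9, 5↦7, 6↦3, 7↦8, 8↦0, 9↦1, 10↦0]  zeros at y ∈ {8, 10}
  x = 3: [0↦8, 1↦2, 2↦5, 3↦6, 4↦5, 5↦2, 6↦8, 7↦1, 8↦3, 9↦3, 10↦1]  zeros at y ∈ ∅
  x = 4: [0↦1, 1↦5, 2↦7, 3↦7, 4↦5, 5↦1, 6↦6, 7↦9, 8↦10, 9↦9, 10↦6]  zeros at y ∈ ∅
  x = 5: [0↦9, 1↦1, 2↦2, 3↦1, 4↦9, 5↦4, 6↦8, 7↦10, 8↦10, 9↦8, 10↦4]  zeros at y ∈ ∅
  x = 6: [0↦10, 1↦1, 2↦1, 3↦10, 4↦6, 5↦0, 6↦3, 7↦4, 8↦3, 9↦0, 10↦6]  zeros at y ∈ {5, 9}
  x = 7: [0↦4, 1↦5, 2↦4, 3↦1, 4↦7, 5↦0, 6↦2, 7↦2, 8↦0, 9↦7, 10↦1]  zeros at y ∈ {5, 8}
  x = 8: [0↦2, 1↦2, 2↦0, 3↦7, 4↦1, 5↦4, 6↦5, 7↦4, 8↦1, 9↦7, 10↦0]  zeros at y ∈ {2, 10}
  x = 9: [0↦4, 1↦3, 2↦0, 3↦6, 4↦10, 5↦1, 6↦1, 7↦10, 8↦6, 9↦0, 10↦3]  zeros at y ∈ {2, 9}
  x = 10: [0↦10, 1↦8, 2↦4, 3↦9, 4↦1, 5↦2, 6↦1, 7↦9, 8↦4, 9↦8, 10↦10]  zeros at y ∈ ∅
Collecting zeros: affine points = {(2, 8), (2, 10), (6, 5), (6, 9), (7, 5), (7, 8), (8, 2), (8, 10), (9, 2), (9, 9)}.
Total count |C(F_11)_aff| = 10.


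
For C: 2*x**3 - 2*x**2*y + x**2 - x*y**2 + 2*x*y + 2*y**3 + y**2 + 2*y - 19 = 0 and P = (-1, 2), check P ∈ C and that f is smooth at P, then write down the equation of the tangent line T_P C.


Tangent line at P: 12*x + 30*y - 48 = 0.

Step 1: f(-1, 2) = 0, so P lies on C.
Step 2: partial derivatives
  f_x(x, y) = 6*x**2 - 4*x*y + 2*x - y**2 + 2*y, f_y(x, y) = -2*x**2 - 2*x*y + 2*x + 6*y**2 + 2*y + 2.
  f_x(P) = 12, f_y(P) = 30 (gradient nonzero, so P is smooth).
Step 3: tangent line at P: 12·(x − -1) + 30·(y − 2) = 0.
Expanding: 12*x + 30*y - 48 = 0.


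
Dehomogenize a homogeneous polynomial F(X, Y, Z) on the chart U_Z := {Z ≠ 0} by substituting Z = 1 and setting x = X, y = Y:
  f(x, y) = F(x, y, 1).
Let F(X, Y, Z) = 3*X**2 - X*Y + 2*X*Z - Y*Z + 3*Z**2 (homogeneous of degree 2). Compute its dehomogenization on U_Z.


f(x, y) = 3*x**2 - x*y + 2*x - y + 3

On U_Z we set Z = 1. Each monomial c·X^i·Y^j·Z^k in F becomes c·x^i·y^j·1^k = c·x^i·y^j.
Substituting Z = 1: F(X, Y, 1) = 3*x**2 - x*y + 2*x - y + 3.
Note: deg(f) ≤ deg(F) = 2; strict inequality happens when F is divisible by Z (lost terms).


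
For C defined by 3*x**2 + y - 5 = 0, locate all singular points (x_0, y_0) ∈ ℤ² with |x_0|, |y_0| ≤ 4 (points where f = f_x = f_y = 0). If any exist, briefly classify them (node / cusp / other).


No singular points in the scanned grid; C is smooth there.

Compute partial derivatives:
  f_x = 6*x.
  f_y = 1.
f_y = 1 is a nonzero constant, so f_y never vanishes: no point (x, y) can satisfy f = f_x = f_y = 0. In particular no (x, y) ∈ {−4, ..., 4}² is singular; the curve is smooth.


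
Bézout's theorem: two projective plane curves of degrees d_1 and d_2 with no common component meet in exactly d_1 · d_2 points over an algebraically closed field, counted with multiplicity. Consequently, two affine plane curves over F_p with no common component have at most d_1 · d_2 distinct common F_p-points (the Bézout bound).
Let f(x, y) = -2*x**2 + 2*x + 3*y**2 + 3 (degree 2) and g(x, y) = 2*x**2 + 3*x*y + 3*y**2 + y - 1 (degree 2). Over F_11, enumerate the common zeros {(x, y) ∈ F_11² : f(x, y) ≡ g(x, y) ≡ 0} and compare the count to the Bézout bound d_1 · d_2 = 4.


Common zeros: {(2, 2), (5, 7)}; count = 2; Bézout bound = 4.

deg(f) = 2, deg(g) = 2, so Bézout bound = 4.
Scan x ∈ F_11. For each x, list the y ∈ F_11 with f(x, y) ≡ 0 and those with g(x, y) ≡ 0 (mod 11); the common zeros in that column are the intersection.
  x = 0: f ≡ 0 at y ∈ ∅; g ≡ 0 at y ∈ ∅; common: ∅.
  x = 1: f ≡ 0 at y ∈ ∅; g ≡ 0 at y ∈ {7, 10}; common: ∅.
  x = 2: f ≡ 0 at y ∈ {2, 9}; g ≡ 0 at y ∈ {2, 3}; common: {2}.
  x = 3: f ≡ 0 at y ∈ {5, 6}; g ≡ 0 at y ∈ ∅; common: ∅.
  x = 4: f ≡ 0 at y ∈ ∅; g ≡ 0 at y ∈ ∅; common: ∅.
  x = 5: f ≡ 0 at y ∈ {4, 7}; g ≡ 0 at y ∈ {6, 7}; common: {7}.
  x = 6: f ≡ 0 at y ∈ ∅; g ≡ 0 at y ∈ {2, 10}; common: ∅.
  x = 7: f ≡ 0 at y ∈ {4, 7}; g ≡ 0 at y ∈ ∅; common: ∅.
  x = 8: f ≡ 0 at y ∈ ∅; g ≡ 0 at y ∈ {4, 6}; common: ∅.
  x = 9: f ≡ 0 at y ∈ {5, 6}; g ≡ 0 at y ∈ ∅; common: ∅.
  x = 10: f ≡ 0 at y ∈ {2, 9}; g ≡ 0 at y ∈ {3, 5}; common: ∅.
Collecting: common zeros = {(2, 2), (5, 7)}, so the count is 2.
Comparison with the Bézout bound: 2 ≤ 4 = deg(f)·deg(g), as expected for curves with no common component (the affine F_11-count falls short of the bound because intersections may lie at infinity, over extension fields, or carry multiplicity).


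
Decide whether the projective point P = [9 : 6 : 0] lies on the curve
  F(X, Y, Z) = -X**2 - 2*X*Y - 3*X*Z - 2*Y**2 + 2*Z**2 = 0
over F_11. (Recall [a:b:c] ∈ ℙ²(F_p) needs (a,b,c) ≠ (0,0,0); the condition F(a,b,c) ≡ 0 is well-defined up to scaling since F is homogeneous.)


F(9,6,0) ≡ 3 (mod 11); P is NOT on the curve.

Evaluate F(9, 6, 0) term-by-term (mod 11).
  -X**2 ↦ -1·81·1·1 = -81
  -2*X*Y ↦ -2·9·6·1 = -108
  -3*X*Z ↦ -3·9·1·0 = 0
  -2*Y**2 ↦ -2·1·36·1 = -72
  2*Z**2 ↦ 2·1·1·0 = 0
Sum: F(9, 6, 0) = (-81) + (-108) + (0) + (-72) + (0) = -261.
Reducing mod 11: -261 ≡ 3 (mod 11).
Since F(a, b, c) ≡ 3 ≠ 0 (mod 11), P does NOT lie on the curve.


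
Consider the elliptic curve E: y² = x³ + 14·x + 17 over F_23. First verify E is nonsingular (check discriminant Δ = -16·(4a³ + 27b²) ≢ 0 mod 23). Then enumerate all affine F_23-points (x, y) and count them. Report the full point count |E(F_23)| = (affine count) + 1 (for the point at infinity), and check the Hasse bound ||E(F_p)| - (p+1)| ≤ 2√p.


Affine points = {(1, 3), (1, 20), (6, 8), (6, 15), (12, 2), (12, 21), (13, 2), (13, 21), (14, 6), (14, 17), (16, 6), (16, 17), (17, 4), (17, 19), (18, 11), (18, 12), (19, 9), (19, 14), (21, 2), (21, 21), (22, 5), (22, 18)}; affine count = 22; |E(F_23)| = 23.

Discriminant check: Δ ∝ 4a³ + 27b² = 4·14³ + 27·17² = 4·2744 + 27·289 ≡ 11 (mod 23). Nonzero ⇒ E is nonsingular.
For each x ∈ F_23, compute rhs = x³ + 14·x + 17 mod 23, then count y ∈ F_23 with y² ≡ rhs.
  x = 0: rhs = 17, matching y values: none (0 points).
  x = 1: rhs = 9, matching y values: 3, 20 (2 points).
  x = 2: rhs = 7, matching y values: none (0 points).
  x = 3: rhs = 17, matching y values: none (0 points).
  x = 4: rhs = 22, matching y values: none (0 points).
  x = 5: rhs = 5, matching y values: none (0 points).
  x = 6: rhs = 18, matching y values: 8, 15 (2 points).
  x = 7: rhs = 21, matching y values: none (0 points).
  x = 8: rhs = 20, matching y values: none (0 points).
  x = 9: rhs = 21, matching y values: none (0 points).
  x = 10: rhs = 7, matching y values: none (0 points).
  x = 11: rhs = 7, matching y values: none (0 points).
  x = 12: rhs = 4, matching y values: 2, 21 (2 points).
  x = 13: rhs = 4, matching y values: 2, 21 (2 points).
  x = 14: rhs = 13, matching y values: 6, 17 (2 points).
  x = 15: rhs = 14, matching y values: none (0 points).
  x = 16: rhs = 13, matching y values: 6, 17 (2 points).
  x = 17: rhs = 16, matching y values: 4, 19 (2 points).
  x = 18: rhs = 6, matching y values: 11, 12 (2 points).
  x = 19: rhs = 12, matching y values: 9, 14 (2 points).
  x = 20: rhs = 17, matching y values: none (0 points).
  x = 21: rhs = 4, matching y values: 2, 21 (2 points).
  x = 22: rhs = 2, matching y values: 5, 18 (2 points).
Total affine count: 22.
Full point count |E(F_23)| = 22 + 1 = 23.
Hasse bound: |23 − (23+1)| = |-1| = 1 ≤ 2√23 ≈ 9.5917 ✓.


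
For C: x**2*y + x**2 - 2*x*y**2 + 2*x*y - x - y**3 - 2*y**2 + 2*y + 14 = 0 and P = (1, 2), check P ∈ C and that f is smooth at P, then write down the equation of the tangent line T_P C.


Tangent line at P: x - 23*y + 45 = 0.

Step 1: f(1, 2) = 0, so P lies on C.
Step 2: partial derivatives
  f_x(x, y) = 2*x*y + 2*x - 2*y**2 + 2*y - 1, f_y(x, y) = x**2 - 4*x*y + 2*x - 3*y**2 - 4*y + 2.
  f_x(P) = 1, f_y(P) = -23 (gradient nonzero, so P is smooth).
Step 3: tangent line at P: 1·(x − 1) + -23·(y − 2) = 0.
Expanding: x - 23*y + 45 = 0.


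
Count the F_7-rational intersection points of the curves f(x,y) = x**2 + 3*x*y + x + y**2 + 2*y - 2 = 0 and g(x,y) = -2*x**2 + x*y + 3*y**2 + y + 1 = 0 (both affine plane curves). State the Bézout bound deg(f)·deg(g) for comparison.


Common zeros: {(5, 0)}; count = 1; Bézout bound = 4.

deg(f) = 2, deg(g) = 2, so Bézout bound = 4.
Scan x ∈ F_7. For each x, list the y ∈ F_7 with f(x, y) ≡ 0 and those with g(x, y) ≡ 0 (mod 7); the common zeros in that column are the intersection.
  x = 0: f ≡ 0 at y ∈ ∅; g ≡ 0 at y ∈ ∅; common: ∅.
  x = 1: f ≡ 0 at y ∈ {0, 2}; g ≡ 0 at y ∈ {5, 6}; common: ∅.
  x = 2: f ≡ 0 at y ∈ ∅; g ≡ 0 at y ∈ {0, 6}; common: ∅.
  x = 3: f ≡ 0 at y ∈ {4, 6}; g ≡ 0 at y ∈ ∅; common: ∅.
  x = 4: f ≡ 0 at y ∈ ∅; g ≡ 0 at y ∈ ∅; common: ∅.
  x = 5: f ≡ 0 at y ∈ {0, 4}; g ≡ 0 at y ∈ {0, 5}; common: {0}.
  x = 6: f ≡ 0 at y ∈ {2, 6}; g ≡ 0 at y ∈ ∅; common: ∅.
Collecting: common zeros = {(5, 0)}, so the count is 1.
Comparison with the Bézout bound: 1 ≤ 4 = deg(f)·deg(g), as expected for curves with no common component (the affine F_7-count falls short of the bound because intersections may lie at infinity, over extension fields, or carry multiplicity).


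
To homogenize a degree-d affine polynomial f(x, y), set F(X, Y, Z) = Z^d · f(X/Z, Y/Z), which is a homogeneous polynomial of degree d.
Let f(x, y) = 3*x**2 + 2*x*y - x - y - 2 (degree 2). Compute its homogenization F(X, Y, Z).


F(X, Y, Z) = 3*X**2 + 2*X*Y - X*Z - Y*Z - 2*Z**2

deg(f) = 2.
Substitute x = X/Z, y = Y/Z into f, then multiply by Z^2.
  monomial 3·x^2·y^0 ↦ 3·X^2·Y^0·Z^0.
  monomial 2·x^1·y^1 ↦ 2·X^1·Y^1·Z^0.
  monomial -1·x^1·y^0 ↦ -1·X^1·Y^0·Z^1.
  monomial -1·x^0·y^1 ↦ -1·X^0·Y^1·Z^1.
  monomial -2·x^0·y^0 ↦ -2·X^0·Y^0·Z^2.
Collecting: F(X, Y, Z) = 3*X**2 + 2*X*Y - X*Z - Y*Z - 2*Z**2.


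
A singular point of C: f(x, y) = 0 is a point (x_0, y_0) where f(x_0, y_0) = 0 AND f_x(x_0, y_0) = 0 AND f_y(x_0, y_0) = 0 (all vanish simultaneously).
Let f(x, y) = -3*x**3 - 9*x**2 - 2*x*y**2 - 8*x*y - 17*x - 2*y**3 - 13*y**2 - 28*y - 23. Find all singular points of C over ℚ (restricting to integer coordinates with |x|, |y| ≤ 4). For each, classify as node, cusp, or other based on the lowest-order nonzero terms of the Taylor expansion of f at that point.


Singular points: {(-1, -2)}; classification: cusp.

Compute partial derivatives:
  f_x = -9*x**2 - 18*x - 2*y**2 - 8*y - 17.
  f_y = -4*x*y - 8*x - 6*y**2 - 26*y - 28.
Scan x_0 ∈ {−4, ..., 4}. For each x_0, f_y(x_0, y) is a polynomial in y; find its integer roots y ∈ {−4, ..., 4}, then test f_x and f at those candidates.
  x = -4: f_y(-4, y) = -6*y**2 - 10*y + 4; vanishes at y ∈ {-2}. (-4, -2): f_x = -81 ≠ 0.
  x = -3: f_y(-3, y) = -6*y**2 - 14*y - 4; vanishes at y ∈ {-2}. (-3, -2): f_x = -36 ≠ 0.
  x = -2: f_y(-2, y) = -6*y**2 - 18*y - 12; vanishes at y ∈ {-2, -1}. (-2, -2): f_x = -9 ≠ 0; (-2, -1): f_x = -11 ≠ 0.
  x = -1: f_y(-1, y) = -6*y**2 - 22*y - 20; vanishes at y ∈ {-2}. (-1, -2): f_x = 0, f = 0 — SINGULAR.
  x = 0: f_y(0, y) = -6*y**2 - 26*y - 28; vanishes at y ∈ {-2}. (0, -2): f_x = -9 ≠ 0.
  x = 1: f_y(1, y) = -6*y**2 - 30*y - 36; vanishes at y ∈ {-3, -2}. (1, -3): f_x = -38 ≠ 0; (1, -2): f_x = -36 ≠ 0.
  x = 2: f_y(2, y) = -6*y**2 - 34*y - 44; vanishes at y ∈ {-2}. (2, -2): f_x = -81 ≠ 0.
  x = 3: f_y(3, y) = -6*y**2 - 38*y - 52; vanishes at y ∈ {-2}. (3, -2): f_x = -144 ≠ 0.
  x = 4: f_y(4, y) = -6*y**2 - 42*y - 60; vanishes at y ∈ {-2}. (4, -2): f_x = -225 ≠ 0.
Only singular point on the grid: (-1, -2).
Classify: substitute x = -1 + u, y = -2 + v and expand: f = -3*u**3 - 2*u*v**2 - 2*v**3 + v**2.
No constant or linear terms (consistent with a singular point). Quadratic part: v**2. Cubic part: -3*u**3 - 2*u*v**2 - 2*v**3.
The quadratic part v**2 is a perfect square, so there is a single (double) tangent line v = 0, i.e. y = -2. Restricting the cubic part to that line (v = 0) leaves -3*u**3 ≠ 0, so f is not divisible by v and the branch is v² ≈ 3*u**3 to lowest order — this is a cusp.
Classification: cusp.


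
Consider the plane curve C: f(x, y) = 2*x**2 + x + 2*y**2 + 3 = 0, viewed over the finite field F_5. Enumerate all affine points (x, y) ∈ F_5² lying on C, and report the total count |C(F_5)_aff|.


Affine F_5-points: {(0, 1), (0, 4), (2, 1), (2, 4)}; count = 4.

For each of the 25 pairs (x, y) ∈ F_5², evaluate f(x, y) mod 5. Record the zeros.
  x = 0: [0↦3, 1↦0, 2↦1, 3↦1, 4↦0]  zeros at y ∈ {1, 4}
  x = 1: [0↦1, 1↦3, 2↦4, 3↦4, 4↦3]  zeros at y ∈ ∅
  x = 2: [0↦3, 1↦0, 2↦1, 3↦1, 4↦0]  zeros at y ∈ {1, 4}
  x = 3: [0↦4, 1↦1, 2↦2, 3↦2, 4↦1]  zeros at y ∈ ∅
  x = 4: [0↦4, 1↦1, 2↦2, 3↦2, 4↦1]  zeros at y ∈ ∅
Collecting zeros: affine points = {(0, 1), (0, 4), (2, 1), (2, 4)}.
Total count |C(F_5)_aff| = 4.


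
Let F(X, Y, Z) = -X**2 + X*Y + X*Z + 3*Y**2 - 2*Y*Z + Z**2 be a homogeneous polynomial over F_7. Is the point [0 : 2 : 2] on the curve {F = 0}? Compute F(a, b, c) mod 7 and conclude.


F(0,2,2) ≡ 1 (mod 7); P is NOT on the curve.

Evaluate F(0, 2, 2) term-by-term (mod 7).
  -X**2 ↦ -1·0·1·1 = 0
  X*Y ↦ 1·0·2·1 = 0
  X*Z ↦ 1·0·1·2 = 0
  3*Y**2 ↦ 3·1·4·1 = 12
  -2*Y*Z ↦ -2·1·2·2 = -8
  Z**2 ↦ 1·1·1·4 = 4
Sum: F(0, 2, 2) = (0) + (0) + (0) + (12) + (-8) + (4) = 8.
Reducing mod 7: 8 ≡ 1 (mod 7).
Since F(a, b, c) ≡ 1 ≠ 0 (mod 7), P does NOT lie on the curve.


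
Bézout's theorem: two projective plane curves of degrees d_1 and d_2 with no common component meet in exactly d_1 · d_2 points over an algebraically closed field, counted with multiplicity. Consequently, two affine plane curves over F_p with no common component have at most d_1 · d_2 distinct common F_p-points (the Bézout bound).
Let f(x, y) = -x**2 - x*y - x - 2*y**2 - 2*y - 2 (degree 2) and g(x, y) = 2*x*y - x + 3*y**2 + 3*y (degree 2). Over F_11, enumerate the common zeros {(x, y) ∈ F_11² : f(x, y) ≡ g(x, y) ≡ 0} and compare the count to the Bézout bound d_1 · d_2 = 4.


Common zeros: ∅; count = 0; Bézout bound = 4.

deg(f) = 2, deg(g) = 2, so Bézout bound = 4.
Scan x ∈ F_11. For each x, list the y ∈ F_11 with f(x, y) ≡ 0 and those with g(x, y) ≡ 0 (mod 11); the common zeros in that column are the intersection.
  x = 0: f ≡ 0 at y ∈ ∅; g ≡ 0 at y ∈ {0, 10}; common: ∅.
  x = 1: f ≡ 0 at y ∈ ∅; g ≡ 0 at y ∈ {5, 8}; common: ∅.
  x = 2: f ≡ 0 at y ∈ ∅; g ≡ 0 at y ∈ ∅; common: ∅.
  x = 3: f ≡ 0 at y ∈ {4, 10}; g ≡ 0 at y ∈ ∅; common: ∅.
  x = 4: f ≡ 0 at y ∈ {0, 8}; g ≡ 0 at y ∈ {4, 7}; common: ∅.
  x = 5: f ≡ 0 at y ∈ ∅; g ≡ 0 at y ∈ {1, 2}; common: ∅.
  x = 6: f ≡ 0 at y ∈ {0, 7}; g ≡ 0 at y ∈ {3}; common: ∅.
  x = 7: f ≡ 0 at y ∈ ∅; g ≡ 0 at y ∈ ∅; common: ∅.
  x = 8: f ≡ 0 at y ∈ {7, 10}; g ≡ 0 at y ∈ ∅; common: ∅.
  x = 9: f ≡ 0 at y ∈ {3, 8}; g ≡ 0 at y ∈ ∅; common: ∅.
  x = 10: f ≡ 0 at y ∈ ∅; g ≡ 0 at y ∈ {9}; common: ∅.
Collecting: common zeros = ∅, so the count is 0.
Comparison with the Bézout bound: 0 ≤ 4 = deg(f)·deg(g), as expected for curves with no common component (the affine F_11-count falls short of the bound because intersections may lie at infinity, over extension fields, or carry multiplicity).


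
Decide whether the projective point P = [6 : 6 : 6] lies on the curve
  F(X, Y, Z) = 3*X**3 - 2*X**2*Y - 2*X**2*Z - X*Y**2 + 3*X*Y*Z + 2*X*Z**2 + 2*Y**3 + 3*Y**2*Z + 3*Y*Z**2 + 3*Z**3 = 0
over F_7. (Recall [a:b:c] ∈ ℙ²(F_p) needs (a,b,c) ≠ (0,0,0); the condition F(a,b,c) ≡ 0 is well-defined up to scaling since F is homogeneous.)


F(6,6,6) ≡ 0 (mod 7); P is on the curve.

Evaluate F(6, 6, 6) term-by-term (mod 7).
  3*X**3 ↦ 3·216·1·1 = 648
  -2*X**2*Y ↦ -2·36·6·1 = -432
  -2*X**2*Z ↦ -2·36·1·6 = -432
  -X*Y**2 ↦ -1·6·36·1 = -216
  3*X*Y*Z ↦ 3·6·6·6 = 648
  2*X*Z**2 ↦ 2·6·1·36 = 432
  2*Y**3 ↦ 2·1·216·1 = 432
  3*Y**2*Z ↦ 3·1·36·6 = 648
  3*Y*Z**2 ↦ 3·1·6·36 = 648
  3*Z**3 ↦ 3·1·1·216 = 648
Sum: F(6, 6, 6) = (648) + (-432) + (-432) + (-216) + (648) + (432) + (432) + (648) + (648) + (648) = 3024.
Reducing mod 7: 3024 ≡ 0 (mod 7).
Since F(a, b, c) ≡ 0 (mod 7), P lies on the curve.


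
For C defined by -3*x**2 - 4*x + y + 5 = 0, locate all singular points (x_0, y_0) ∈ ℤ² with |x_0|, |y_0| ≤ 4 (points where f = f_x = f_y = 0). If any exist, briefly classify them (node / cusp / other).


No singular points in the scanned grid; C is smooth there.

Compute partial derivatives:
  f_x = -6*x - 4.
  f_y = 1.
f_y = 1 is a nonzero constant, so f_y never vanishes: no point (x, y) can satisfy f = f_x = f_y = 0. In particular no (x, y) ∈ {−4, ..., 4}² is singular; the curve is smooth.


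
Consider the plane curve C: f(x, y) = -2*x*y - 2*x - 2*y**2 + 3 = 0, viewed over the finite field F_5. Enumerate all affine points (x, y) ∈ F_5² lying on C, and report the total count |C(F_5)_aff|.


Affine F_5-points: {(0, 2), (0, 3), (4, 0), (4, 1)}; count = 4.

For each of the 25 pairs (x, y) ∈ F_5², evaluate f(x, y) mod 5. Record the zeros.
  x = 0: [0↦3, 1↦1, 2↦0, 3↦0, 4↦1]  zeros at y ∈ {2, 3}
  x = 1: [0↦1, 1↦2, 2↦4, 3↦2, 4↦1]  zeros at y ∈ ∅
  x = 2: [0↦4, 1↦3, 2↦3, 3↦4, 4↦1]  zeros at y ∈ ∅
  x = 3: [0↦2, 1↦4, 2↦2, 3↦1, 4↦1]  zeros at y ∈ ∅
  x = 4: [0↦0, 1↦0, 2↦1, 3↦3, 4↦1]  zeros at y ∈ {0, 1}
Collecting zeros: affine points = {(0, 2), (0, 3), (4, 0), (4, 1)}.
Total count |C(F_5)_aff| = 4.


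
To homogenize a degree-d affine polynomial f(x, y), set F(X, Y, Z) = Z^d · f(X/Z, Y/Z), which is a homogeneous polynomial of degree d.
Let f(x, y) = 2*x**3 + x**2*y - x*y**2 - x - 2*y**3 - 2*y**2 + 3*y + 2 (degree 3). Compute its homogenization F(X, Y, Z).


F(X, Y, Z) = 2*X**3 + X**2*Y - X*Y**2 - X*Z**2 - 2*Y**3 - 2*Y**2*Z + 3*Y*Z**2 + 2*Z**3

deg(f) = 3.
Substitute x = X/Z, y = Y/Z into f, then multiply by Z^3.
  monomial 2·x^3·y^0 ↦ 2·X^3·Y^0·Z^0.
  monomial 1·x^2·y^1 ↦ 1·X^2·Y^1·Z^0.
  monomial -1·x^1·y^2 ↦ -1·X^1·Y^2·Z^0.
  monomial -1·x^1·y^0 ↦ -1·X^1·Y^0·Z^2.
  monomial -2·x^0·y^3 ↦ -2·X^0·Y^3·Z^0.
  monomial -2·x^0·y^2 ↦ -2·X^0·Y^2·Z^1.
  monomial 3·x^0·y^1 ↦ 3·X^0·Y^1·Z^2.
  monomial 2·x^0·y^0 ↦ 2·X^0·Y^0·Z^3.
Collecting: F(X, Y, Z) = 2*X**3 + X**2*Y - X*Y**2 - X*Z**2 - 2*Y**3 - 2*Y**2*Z + 3*Y*Z**2 + 2*Z**3.


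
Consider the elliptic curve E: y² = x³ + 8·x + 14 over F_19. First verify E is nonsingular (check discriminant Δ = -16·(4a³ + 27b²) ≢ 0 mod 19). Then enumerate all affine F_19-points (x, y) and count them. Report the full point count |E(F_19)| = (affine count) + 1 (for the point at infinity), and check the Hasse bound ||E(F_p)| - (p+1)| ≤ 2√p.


Affine points = {(1, 2), (1, 17), (2, 0), (8, 1), (8, 18), (9, 6), (9, 13), (10, 7), (10, 12), (13, 4), (13, 15), (14, 1), (14, 18), (16, 1), (16, 18), (17, 3), (17, 16), (18, 9), (18, 10)}; affine count = 19; |E(F_19)| = 20.

Discriminant check: Δ ∝ 4a³ + 27b² = 4·8³ + 27·14² = 4·512 + 27·196 ≡ 6 (mod 19). Nonzero ⇒ E is nonsingular.
For each x ∈ F_19, compute rhs = x³ + 8·x + 14 mod 19, then count y ∈ F_19 with y² ≡ rhs.
  x = 0: rhs = 14, matching y values: none (0 points).
  x = 1: rhs = 4, matching y values: 2, 17 (2 points).
  x = 2: rhs = 0, matching y values: 0 (1 points).
  x = 3: rhs = 8, matching y values: none (0 points).
  x = 4: rhs = 15, matching y values: none (0 points).
  x = 5: rhs = 8, matching y values: none (0 points).
  x = 6: rhs = 12, matching y values: none (0 points).
  x = 7: rhs = 14, matching y values: none (0 points).
  x = 8: rhs = 1, matching y values: 1, 18 (2 points).
  x = 9: rhs = 17, matching y values: 6, 13 (2 points).
  x = 10: rhs = 11, matching y values: 7, 12 (2 points).
  x = 11: rhs = 8, matching y values: none (0 points).
  x = 12: rhs = 14, matching y values: none (0 points).
  x = 13: rhs = 16, matching y values: 4, 15 (2 points).
  x = 14: rhs = 1, matching y values: 1, 18 (2 points).
  x = 15: rhs = 13, matching y values: none (0 points).
  x = 16: rhs = 1, matching y values: 1, 18 (2 points).
  x = 17: rhs = 9, matching y values: 3, 16 (2 points).
  x = 18: rhs = 5, matching y values: 9, 10 (2 points).
Total affine count: 19.
Full point count |E(F_19)| = 19 + 1 = 20.
Hasse bound: |20 − (19+1)| = |0| = 0 ≤ 2√19 ≈ 8.7178 ✓.


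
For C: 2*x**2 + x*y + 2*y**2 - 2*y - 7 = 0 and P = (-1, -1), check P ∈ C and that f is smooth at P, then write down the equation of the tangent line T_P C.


Tangent line at P: -5*x - 7*y - 12 = 0.

Step 1: f(-1, -1) = 0, so P lies on C.
Step 2: partial derivatives
  f_x(x, y) = 4*x + y, f_y(x, y) = x + 4*y - 2.
  f_x(P) = -5, f_y(P) = -7 (gradient nonzero, so P is smooth).
Step 3: tangent line at P: -5·(x − -1) + -7·(y − -1) = 0.
Expanding: -5*x - 7*y - 12 = 0.


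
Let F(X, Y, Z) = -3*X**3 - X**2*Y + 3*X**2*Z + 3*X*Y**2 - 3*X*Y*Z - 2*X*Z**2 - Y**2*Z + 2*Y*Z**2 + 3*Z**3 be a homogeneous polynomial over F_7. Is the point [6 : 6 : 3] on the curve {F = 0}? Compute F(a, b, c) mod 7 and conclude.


F(6,6,3) ≡ 2 (mod 7); P is NOT on the curve.

Evaluate F(6, 6, 3) term-by-term (mod 7).
  -3*X**3 ↦ -3·216·1·1 = -648
  -X**2*Y ↦ -1·36·6·1 = -216
  3*X**2*Z ↦ 3·36·1·3 = 324
  3*X*Y**2 ↦ 3·6·36·1 = 648
  -3*X*Y*Z ↦ -3·6·6·3 = -324
  -2*X*Z**2 ↦ -2·6·1·9 = -108
  -Y**2*Z ↦ -1·1·36·3 = -108
  2*Y*Z**2 ↦ 2·1·6·9 = 108
  3*Z**3 ↦ 3·1·1·27 = 81
Sum: F(6, 6, 3) = (-648) + (-216) + (324) + (648) + (-324) + (-108) + (-108) + (108) + (81) = -243.
Reducing mod 7: -243 ≡ 2 (mod 7).
Since F(a, b, c) ≡ 2 ≠ 0 (mod 7), P does NOT lie on the curve.


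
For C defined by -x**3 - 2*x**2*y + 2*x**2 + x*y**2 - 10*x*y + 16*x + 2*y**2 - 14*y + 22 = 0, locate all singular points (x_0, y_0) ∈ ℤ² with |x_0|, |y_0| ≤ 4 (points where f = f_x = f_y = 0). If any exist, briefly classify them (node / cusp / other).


Singular points: {(-1, 3)}; classification: node.

Compute partial derivatives:
  f_x = -3*x**2 - 4*x*y + 4*x + y**2 - 10*y + 16.
  f_y = -2*x**2 + 2*x*y - 10*x + 4*y - 14.
Scan x_0 ∈ {−4, ..., 4}. For each x_0, f_y(x_0, y) is a polynomial in y; find its integer roots y ∈ {−4, ..., 4}, then test f_x and f at those candidates.
  x = -4: f_y(-4, y) = -4*y - 6; no integer root y with |y| ≤ 4.
  x = -3: f_y(-3, y) = -2*y - 2; vanishes at y ∈ {-1}. (-3, -1): f_x = -24 ≠ 0.
  x = -2: f_y(-2, y) = -2; no integer root y with |y| ≤ 4.
  x = -1: f_y(-1, y) = 2*y - 6; vanishes at y ∈ {3}. (-1, 3): f_x = 0, f = 0 — SINGULAR.
  x = 0: f_y(0, y) = 4*y - 14; no integer root y with |y| ≤ 4.
  x = 1: f_y(1, y) = 6*y - 26; no integer root y with |y| ≤ 4.
  x = 2: f_y(2, y) = 8*y - 42; no integer root y with |y| ≤ 4.
  x = 3: f_y(3, y) = 10*y - 62; no integer root y with |y| ≤ 4.
  x = 4: f_y(4, y) = 12*y - 86; no integer root y with |y| ≤ 4.
Only singular point on the grid: (-1, 3).
Classify: substitute x = -1 + u, y = 3 + v and expand: f = -u**3 - 2*u**2*v - u**2 + u*v**2 + v**2.
No constant or linear terms (consistent with a singular point). Quadratic part: -u**2 + v**2. Cubic part: -u**3 - 2*u**2*v + u*v**2.
The quadratic part v**2 - u**2 = (v − u)(v + u) splits into two distinct linear factors, so there are two distinct tangent lines y − 3 = ±(x − -1) — this is a node (ordinary double point).
Classification: node.


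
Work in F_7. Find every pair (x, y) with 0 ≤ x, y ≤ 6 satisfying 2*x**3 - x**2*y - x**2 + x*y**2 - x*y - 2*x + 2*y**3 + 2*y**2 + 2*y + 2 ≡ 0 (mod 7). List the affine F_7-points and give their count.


Affine F_7-points: {(0, 6), (5, 0), (6, 3)}; count = 3.

For each of the 49 pairs (x, y) ∈ F_7², evaluate f(x, y) mod 7. Record the zeros.
  x = 0: [0↦2, 1↦1, 2↦2, 3↦3, 4↦2, 5↦4, 6↦0]  zeros at y ∈ {6}
  x = 1: [0↦1, 1↦6, 2↦1, 3↦5, 4↦2, 5↦4, 6↦2]  zeros at y ∈ ∅
  x = 2: [0↦3, 1↦5, 2↦6, 3↦4, 4↦4, 5↦4, 6↦2]  zeros at y ∈ ∅
  x = 3: [0↦6, 1↦3, 2↦1, 3↦5, 4↦6, 5↦2, 6↦5]  zeros at y ∈ ∅
  x = 4: [0↦1, 1↦5, 2↦5, 3↦6, 4↦6, 5↦3, 6↦2]  zeros at y ∈ ∅
  x = 5: [0↦0, 1↦2, 2↦2, 3↦5, 4↦2, 5↦5, 6↦5]  zeros at y ∈ {0}
  x = 6: [0↦1, 1↦6, 2↦4, 3↦0, 4↦6, 5↦6, 6↦5]  zeros at y ∈ {3}
Collecting zeros: affine points = {(0, 6), (5, 0), (6, 3)}.
Total count |C(F_7)_aff| = 3.
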